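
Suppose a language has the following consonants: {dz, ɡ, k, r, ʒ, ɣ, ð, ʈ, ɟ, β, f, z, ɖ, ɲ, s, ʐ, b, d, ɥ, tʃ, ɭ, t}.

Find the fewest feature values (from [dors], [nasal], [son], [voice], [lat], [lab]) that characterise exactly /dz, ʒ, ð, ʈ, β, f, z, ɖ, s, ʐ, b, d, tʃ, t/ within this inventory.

The class [−sonorant], [−dorsal] has exactly /dz, ʒ, ð, ʈ, β, f, z, ɖ, s, ʐ, b, d, tʃ, t/ as its extension in this inventory. No smaller conjunction from the listed features achieves this: [−dorsal] alone would also admit /r, ɭ/; [−sonorant] alone would also admit /ɡ, k, ɣ, ɟ/; and checking the remaining single features turns up none with this extension.

[−son, −dors]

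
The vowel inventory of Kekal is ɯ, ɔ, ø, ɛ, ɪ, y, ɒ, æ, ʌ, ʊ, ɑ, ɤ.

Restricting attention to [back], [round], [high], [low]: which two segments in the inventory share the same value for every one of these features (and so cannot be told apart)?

ʌ, ɤ

On the given features, /ʌ/ and /ɤ/ have an identical profile: [+back], [−round], [−high], [−low]. No other two segments in the inventory coincide on all 4 features. (They do differ in [tense], which is not among the given features.)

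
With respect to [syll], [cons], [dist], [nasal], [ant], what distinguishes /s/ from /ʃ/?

/s/ is the voiceless alveolar fricative and /ʃ/ is the voiceless postalveolar fricative. Both are [-syllabic], [+consonantal], [-nasal]. /s/ is [+anterior] while /ʃ/ is [-anterior]; /s/ is [-distributed] while /ʃ/ is [+distributed], so the distinguishing features are [anterior], [distributed].

[anterior], [distributed]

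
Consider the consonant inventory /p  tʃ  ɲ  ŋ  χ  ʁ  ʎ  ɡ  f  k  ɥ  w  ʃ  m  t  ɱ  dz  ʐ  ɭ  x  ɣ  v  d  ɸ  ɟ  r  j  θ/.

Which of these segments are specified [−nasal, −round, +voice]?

Checking each segment against [−nasal], [−round], [+voice]: /ʁ/ (voiced uvular fricative), /ʎ/ (palatal lateral approximant), /ɡ/ (voiced velar stop), /dz/ (voiced alveolar affricate), /ʐ/ (voiced retroflex fricative), /ɭ/ (retroflex lateral approximant), among others, satisfy every feature; every other segment in the inventory fails at least one.

ʁ, ʎ, ɡ, dz, ʐ, ɭ, ɣ, v, d, ɟ, r, j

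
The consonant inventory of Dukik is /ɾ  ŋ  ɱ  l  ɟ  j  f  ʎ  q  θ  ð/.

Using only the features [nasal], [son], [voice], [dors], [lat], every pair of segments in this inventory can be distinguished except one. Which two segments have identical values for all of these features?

f, θ

Both /f/ and /θ/ are [−nasal], [−sonorant], [−voice], [−dorsal], [−lateral]. Since the list omits [labial] and [coronal] — which do distinguish the voiceless labiodental fricative from the voiceless dental fricative — this pair collapses; all other pairs remain distinct.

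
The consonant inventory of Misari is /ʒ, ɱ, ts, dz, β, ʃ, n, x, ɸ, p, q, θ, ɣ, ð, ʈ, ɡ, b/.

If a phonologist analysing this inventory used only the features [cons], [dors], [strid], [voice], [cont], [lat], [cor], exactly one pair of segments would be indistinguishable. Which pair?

/ɱ/ (labiodental nasal) and /b/ (voiced bilabial stop) are both [+consonantal], [−dorsal], [−strident], [+voice], [−continuant], [−lateral], [−coronal], so none of the listed features separates them. (They do differ in [sonorant] and [nasal], which are not among the given features.) Every other pair in the inventory differs on at least one listed feature.

ɱ, b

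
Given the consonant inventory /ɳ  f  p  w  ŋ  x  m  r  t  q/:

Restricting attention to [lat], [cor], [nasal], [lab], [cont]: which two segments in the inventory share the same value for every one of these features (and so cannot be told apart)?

f, w

/f/ (voiceless labiodental fricative) and /w/ (labial-velar glide) are both [-lateral], [-coronal], [-nasal], [+labial], [+continuant], so none of the listed features separates them. (They do differ in [sonorant], [voice], [round] and [dorsal], which are not among the given features.) Every other pair in the inventory differs on at least one listed feature.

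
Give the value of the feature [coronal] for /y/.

/y/ is the high front rounded tense vowel, hence [−coronal].

[−coronal]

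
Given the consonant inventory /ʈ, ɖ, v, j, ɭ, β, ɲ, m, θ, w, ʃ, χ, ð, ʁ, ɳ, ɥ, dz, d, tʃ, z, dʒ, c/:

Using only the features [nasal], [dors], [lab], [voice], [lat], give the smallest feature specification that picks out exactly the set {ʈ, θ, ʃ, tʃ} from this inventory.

/ʈ, θ, ʃ, tʃ/ are all [−voice], [−dorsal], and no other segment in the inventory matches both values. Dropping any one of them over-generates: [−dorsal] alone would also admit /ɖ, v, ɭ, β, …/; [−voice] alone would also admit /χ, c/. No other single listed feature picks out exactly this set either, so fewer than two features will not do.

[−voice, −dors]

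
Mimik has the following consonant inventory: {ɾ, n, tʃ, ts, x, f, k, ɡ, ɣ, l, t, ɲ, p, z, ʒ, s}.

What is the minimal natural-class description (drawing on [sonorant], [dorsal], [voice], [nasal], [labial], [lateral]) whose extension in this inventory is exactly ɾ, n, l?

[+sonorant, −dorsal]

The class [+sonorant], [−dorsal] has exactly /ɾ, n, l/ as its extension in this inventory. No smaller conjunction from the listed features achieves this: [−dorsal] alone would also admit /tʃ, ts, f, t, …/; [+sonorant] alone would also admit /ɲ/; and checking the remaining single features turns up none with this extension.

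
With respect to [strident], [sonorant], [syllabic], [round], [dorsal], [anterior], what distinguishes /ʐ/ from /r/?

[sonorant], [strident], [anterior]

/ʐ/ is the voiced retroflex fricative and /r/ is the alveolar trill. Both are [−syllabic], [−round], [−dorsal]. /ʐ/ is [−sonorant] while /r/ is [+sonorant]; /ʐ/ is [+strident] while /r/ is [−strident]; /ʐ/ is [−anterior] while /r/ is [+anterior], so the distinguishing features are [sonorant], [strident], [anterior].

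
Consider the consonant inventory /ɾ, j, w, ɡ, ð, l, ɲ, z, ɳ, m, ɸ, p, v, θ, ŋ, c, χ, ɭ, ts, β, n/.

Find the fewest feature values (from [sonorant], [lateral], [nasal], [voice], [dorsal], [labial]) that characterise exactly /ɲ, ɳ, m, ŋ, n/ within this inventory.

Every target segment is [+nasal] and no other inventory member is, so one feature is enough.

[+nasal]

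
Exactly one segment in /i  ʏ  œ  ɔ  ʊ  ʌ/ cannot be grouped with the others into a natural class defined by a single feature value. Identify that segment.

i

The remaining segments after removing /i/ share [-tense]; /i/ (high front unrounded tense vowel) is [+tense]. For every other candidate removal, the leftover set fails to share any single feature value that the removed segment lacks.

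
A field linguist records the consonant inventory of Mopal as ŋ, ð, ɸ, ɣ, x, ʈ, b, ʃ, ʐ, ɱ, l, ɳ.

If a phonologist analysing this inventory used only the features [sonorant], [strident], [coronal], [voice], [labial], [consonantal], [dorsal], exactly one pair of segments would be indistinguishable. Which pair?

On the given features, /l/ and /ɳ/ have an identical profile: [+sonorant], [−strident], [+coronal], [+voice], [−labial], [+consonantal], [−dorsal]. No other two segments in the inventory coincide on all 7 features. (They do differ in [nasal], [lateral] and [anterior], which are not among the given features.)

l, ɳ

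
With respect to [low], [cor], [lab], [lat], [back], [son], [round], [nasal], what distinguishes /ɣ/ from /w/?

[sonorant], [labial], [round]

/ɣ/ (voiced velar fricative) and /w/ (labial-velar glide) agree on [−low], [−coronal], [−lateral], [+back], [−nasal]. They differ on [sonorant] (/ɣ/ [−], /w/ [+]), [labial] (/ɣ/ [−], /w/ [+]), [round] (/ɣ/ [−], /w/ [+]).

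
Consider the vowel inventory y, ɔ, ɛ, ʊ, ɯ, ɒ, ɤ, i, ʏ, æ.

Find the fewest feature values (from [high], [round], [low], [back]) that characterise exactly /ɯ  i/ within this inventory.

/ɯ, i/ are all [+high], [−round], and no other segment in the inventory matches both values. Dropping any one of them over-generates: [−round] alone would also admit /ɛ, ɤ, æ/; [+high] alone would also admit /y, ʊ, ʏ/. No other single listed feature picks out exactly this set either, so fewer than two features will not do.

[+high, −round]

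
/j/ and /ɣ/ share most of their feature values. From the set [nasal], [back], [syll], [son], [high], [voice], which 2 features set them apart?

The two segments share [−nasal], [−syllabic], [+high], [+voice]. The only features from the list on which they differ: /j/ is [+sonorant] while /ɣ/ is [−sonorant]; /j/ is [−back] while /ɣ/ is [+back].

[sonorant], [back]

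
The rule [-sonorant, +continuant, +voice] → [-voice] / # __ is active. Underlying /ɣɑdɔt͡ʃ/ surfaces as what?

[xɑdɔt͡ʃ]

Only the initial segment /ɣ/ is both word-initial and matches the structural description. It is a voiced velar fricative, so [-sonorant, +continuant, +voice] holds; changing it to [-voice] with all other features held fixed yields /x/ (voiceless velar fricative). No other segment meets both the structural description and the environment, so the output is [xɑdɔt͡ʃ].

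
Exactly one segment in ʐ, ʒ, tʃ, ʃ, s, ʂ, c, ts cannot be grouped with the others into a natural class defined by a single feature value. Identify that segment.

c

[strident] (equivalently [dorsal]) groups all but one: /ʃ, ʒ, ʐ, ts, s, tʃ, ʂ/ share [+strident] while /c/ (voiceless palatal stop) alone is [−strident]. Removing any other segment would not leave a single-feature class that excludes it.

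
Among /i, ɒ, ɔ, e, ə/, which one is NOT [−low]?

ɒ

/i, ə, e, ɔ/ are all [−low]; /ɒ/ (low back rounded vowel) is [+low].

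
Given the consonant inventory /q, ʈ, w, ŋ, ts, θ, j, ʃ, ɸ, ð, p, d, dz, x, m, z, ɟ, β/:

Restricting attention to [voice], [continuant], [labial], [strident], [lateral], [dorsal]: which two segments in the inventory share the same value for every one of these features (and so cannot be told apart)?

Both /ɟ/ and /ŋ/ are [+voice], [-continuant], [-labial], [-strident], [-lateral], [+dorsal]. Since the list omits [sonorant], [nasal] and [back] — which do distinguish the voiced palatal stop from the velar nasal — this pair collapses; all other pairs remain distinct.

ɟ, ŋ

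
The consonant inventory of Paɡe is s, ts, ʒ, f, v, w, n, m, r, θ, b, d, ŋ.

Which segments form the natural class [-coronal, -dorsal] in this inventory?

f, v, m, b

Checking each segment against [-coronal], [-dorsal]: /f/ (voiceless labiodental fricative), /v/ (voiced labiodental fricative), /m/ (bilabial nasal), /b/ (voiced bilabial stop) satisfy every feature; every other segment in the inventory fails at least one.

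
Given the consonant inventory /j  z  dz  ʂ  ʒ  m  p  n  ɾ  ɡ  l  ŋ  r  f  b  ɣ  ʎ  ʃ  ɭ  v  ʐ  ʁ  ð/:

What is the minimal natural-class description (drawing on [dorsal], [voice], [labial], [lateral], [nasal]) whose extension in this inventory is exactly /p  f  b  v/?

Every target segment is [-nasal], [+labial]; each remaining inventory member fails at least one of these. Each conjunct is needed — [+labial] alone would also admit /m/; [-nasal] alone would also admit /j, z, dz, ʂ, …/ — and no other single listed feature has exactly this extension, so two is the minimum.

[-nasal, +labial]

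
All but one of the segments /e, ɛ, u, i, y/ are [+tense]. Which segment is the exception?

ɛ

Every segment except /ɛ/ is [+tense]. /ɛ/ (mid front unrounded lax vowel) is [−tense], so it is the exception.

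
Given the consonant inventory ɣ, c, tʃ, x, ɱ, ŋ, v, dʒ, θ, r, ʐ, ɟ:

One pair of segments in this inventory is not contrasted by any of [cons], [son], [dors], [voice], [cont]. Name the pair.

ʐ, v

/ʐ/ (voiced retroflex fricative) and /v/ (voiced labiodental fricative) are both [+consonantal], [−sonorant], [−dorsal], [+voice], [+continuant], so none of the listed features separates them. (They do differ in [labial] and [coronal], which are not among the given features.) Every other pair in the inventory differs on at least one listed feature.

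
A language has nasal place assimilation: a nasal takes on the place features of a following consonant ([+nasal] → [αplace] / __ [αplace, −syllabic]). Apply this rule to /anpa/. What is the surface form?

/n/ sits before the [+labial] consonant /p/, so it takes on [+labial] and surfaces as /m/. The rest of the form is unaffected: [ampa].

[ampa]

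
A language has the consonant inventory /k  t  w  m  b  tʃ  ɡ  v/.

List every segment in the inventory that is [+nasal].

m

The feature [nasal] marks segments produced with velum lowered (airflow through the nose). In this inventory /m/ has that property, so it is [+nasal]; /k, t, w, b, tʃ, ɡ, v/ are [−nasal].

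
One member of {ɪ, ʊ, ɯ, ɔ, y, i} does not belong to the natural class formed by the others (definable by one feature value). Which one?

The remaining segments after removing /ɔ/ share [+high]; /ɔ/ (mid back rounded lax vowel) is [-high]. For every other candidate removal, the leftover set fails to share any single feature value that the removed segment lacks.

ɔ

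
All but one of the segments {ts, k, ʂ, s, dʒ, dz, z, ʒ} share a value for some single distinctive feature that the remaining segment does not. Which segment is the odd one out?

The remaining segments after removing /k/ share [+strident]; /k/ (voiceless velar stop) is [−strident]. For every other candidate removal, the leftover set fails to share any single feature value that the removed segment lacks.

k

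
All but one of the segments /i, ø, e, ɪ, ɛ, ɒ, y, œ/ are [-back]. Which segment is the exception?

/ɒ/ is the low back rounded vowel, which is [+back]; the rest — /ø, ɪ, i, œ, e, y, ɛ/ — are [-back].

ɒ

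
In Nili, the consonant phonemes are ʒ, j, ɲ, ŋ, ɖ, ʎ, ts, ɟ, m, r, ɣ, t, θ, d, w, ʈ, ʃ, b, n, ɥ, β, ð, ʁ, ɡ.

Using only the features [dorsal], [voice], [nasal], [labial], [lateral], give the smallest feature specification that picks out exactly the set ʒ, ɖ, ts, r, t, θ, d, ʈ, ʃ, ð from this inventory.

[-nasal, -labial, -dorsal]

Every target segment is [-nasal], [-labial], [-dorsal]; each remaining inventory member fails at least one of these. Each conjunct is needed — [-labial, -dorsal] alone would also admit /n/; [-nasal, -dorsal] alone would also admit /b, β/; [-nasal, -labial] alone would also admit /j, ʎ, ɟ, ɣ, …/ — and no other combination of two listed features has exactly this extension, so three is the minimum.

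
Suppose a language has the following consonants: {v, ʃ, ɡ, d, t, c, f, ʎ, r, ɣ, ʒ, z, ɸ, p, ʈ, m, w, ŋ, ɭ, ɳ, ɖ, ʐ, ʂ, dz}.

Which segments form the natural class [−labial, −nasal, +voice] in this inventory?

Eliminate segments failing any feature: /v, f, ɸ, p, m, w/ are [+labial]; /ʃ, t, c, ʈ, ʂ/ are [−voice]; /ŋ, ɳ/ are [+nasal]. The remaining /ɡ, d, ʎ, r, ɣ, ʒ, z, ɭ, ɖ, ʐ, dz/ satisfy [−labial], [−nasal], [+voice].

ɡ, d, ʎ, r, ɣ, ʒ, z, ɭ, ɖ, ʐ, dz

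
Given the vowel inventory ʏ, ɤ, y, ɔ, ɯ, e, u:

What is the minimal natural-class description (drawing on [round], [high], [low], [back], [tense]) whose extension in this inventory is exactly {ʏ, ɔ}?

The target set is precisely the extension of [−tense] in this inventory.

[−tense]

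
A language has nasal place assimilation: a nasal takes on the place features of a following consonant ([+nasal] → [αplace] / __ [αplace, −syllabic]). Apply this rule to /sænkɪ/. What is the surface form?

[sæŋkɪ]

The only nasal preceding a consonant is /n/ before /k/. /k/ is [+dorsal], so /n/ → /ŋ/, giving [sæŋkɪ].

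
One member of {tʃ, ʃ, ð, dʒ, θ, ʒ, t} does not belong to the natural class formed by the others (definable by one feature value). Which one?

The remaining segments after removing /t/ share [+distributed]; /t/ (voiceless alveolar stop) is [−distributed]. For every other candidate removal, the leftover set fails to share any single feature value that the removed segment lacks.

t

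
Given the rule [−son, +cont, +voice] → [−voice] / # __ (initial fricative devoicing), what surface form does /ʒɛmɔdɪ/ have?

Only the initial segment /ʒ/ is both word-initial and matches the structural description. It is a voiced postalveolar fricative, so [−son, +cont, +voice] holds; changing it to [−voice] with all other features held fixed yields /ʃ/ (voiceless postalveolar fricative). No other segment meets both the structural description and the environment, so the output is [ʃɛmɔdɪ].

[ʃɛmɔdɪ]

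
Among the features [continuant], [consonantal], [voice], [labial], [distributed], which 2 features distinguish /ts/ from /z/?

[voice], [continuant]

The two segments share [+consonantal], [−labial], [−distributed]. The only features from the list on which they differ: /ts/ is [−voice] while /z/ is [+voice]; /ts/ is [−continuant] while /z/ is [+continuant].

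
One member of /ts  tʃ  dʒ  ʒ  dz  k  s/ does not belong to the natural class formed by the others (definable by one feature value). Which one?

/dʒ, ts, ʒ, dz, s, tʃ/ are all [+strident], but /k/ (voiceless velar stop) is [−strident]. No other single segment can be removed to leave a set sharing one feature value that the removed segment lacks, so /k/ is the odd one out.

k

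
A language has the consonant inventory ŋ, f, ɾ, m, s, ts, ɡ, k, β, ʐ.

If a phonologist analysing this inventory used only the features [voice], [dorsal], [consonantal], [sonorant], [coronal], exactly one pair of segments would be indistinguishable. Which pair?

ts, s

Both /ts/ and /s/ are [−voice], [−dorsal], [+consonantal], [−sonorant], [+coronal]. Since the list omits [continuant] — which does distinguish the voiceless alveolar affricate from the voiceless alveolar fricative — this pair collapses; all other pairs remain distinct.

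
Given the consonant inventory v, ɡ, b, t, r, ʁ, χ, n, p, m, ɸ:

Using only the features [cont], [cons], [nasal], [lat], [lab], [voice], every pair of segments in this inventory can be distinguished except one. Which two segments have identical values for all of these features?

On the given features, /ʁ/ and /r/ have an identical profile: [+continuant], [+consonantal], [−nasal], [−lateral], [−labial], [+voice]. No other two segments in the inventory coincide on all 6 features. (They do differ in [coronal] and [dorsal], which are not among the given features.)

ʁ, r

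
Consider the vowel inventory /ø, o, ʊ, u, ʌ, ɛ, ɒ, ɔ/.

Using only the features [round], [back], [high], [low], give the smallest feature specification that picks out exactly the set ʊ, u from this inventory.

[+high]

Every target segment is [+high] and no other inventory member is, so one feature is enough.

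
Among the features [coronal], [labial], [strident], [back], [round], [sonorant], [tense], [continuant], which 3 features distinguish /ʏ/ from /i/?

/ʏ/ is the high front rounded lax vowel and /i/ is the high front unrounded tense vowel. Both are [-coronal], [-strident], [-back], [+sonorant], [+continuant]. /ʏ/ is [+labial] while /i/ is [-labial]; /ʏ/ is [+round] while /i/ is [-round]; /ʏ/ is [-tense] while /i/ is [+tense], so the distinguishing features are [labial], [round], [tense].

[labial], [round], [tense]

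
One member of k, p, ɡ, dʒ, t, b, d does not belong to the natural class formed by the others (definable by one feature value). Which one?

The remaining segments after removing /dʒ/ share [−delayed release]; /dʒ/ (voiced postalveolar affricate) is [+delayed release]. For every other candidate removal, the leftover set fails to share any single feature value that the removed segment lacks.

dʒ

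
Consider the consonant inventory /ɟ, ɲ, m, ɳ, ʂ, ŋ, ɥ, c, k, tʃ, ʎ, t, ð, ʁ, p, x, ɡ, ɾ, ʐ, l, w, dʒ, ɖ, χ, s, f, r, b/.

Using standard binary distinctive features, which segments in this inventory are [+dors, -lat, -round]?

Checking each segment against [+dorsal], [-lateral], [-round]: /ɟ/ (voiced palatal stop), /ɲ/ (palatal nasal), /ŋ/ (velar nasal), /c/ (voiceless palatal stop), /k/ (voiceless velar stop), /ʁ/ (voiced uvular fricative), among others, satisfy every feature; every other segment in the inventory fails at least one.

ɟ, ɲ, ŋ, c, k, ʁ, x, ɡ, χ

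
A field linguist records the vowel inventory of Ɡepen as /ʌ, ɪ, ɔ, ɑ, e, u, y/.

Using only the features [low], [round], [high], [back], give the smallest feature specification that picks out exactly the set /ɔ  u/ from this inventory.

Every target segment is [+back], [+round]; each remaining inventory member fails at least one of these. Each conjunct is needed — [+round] alone would also admit /y/; [+back] alone would also admit /ʌ, ɑ/ — and no other single listed feature has exactly this extension, so two is the minimum.

[+back, +round]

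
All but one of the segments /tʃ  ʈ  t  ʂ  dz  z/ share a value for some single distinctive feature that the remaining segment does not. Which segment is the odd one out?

The remaining segments after removing /tʃ/ share [-distributed]; /tʃ/ (voiceless postalveolar affricate) is [+distributed]. For every other candidate removal, the leftover set fails to share any single feature value that the removed segment lacks.

tʃ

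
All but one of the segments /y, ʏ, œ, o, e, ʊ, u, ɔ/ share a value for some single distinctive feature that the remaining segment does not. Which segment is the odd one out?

e

[round] groups all but one: /y, ʏ, u, ɔ, o, œ, ʊ/ share [+round] while /e/ (mid front unrounded tense vowel) alone is [−round]. Removing any other segment would not leave a single-feature class that excludes it.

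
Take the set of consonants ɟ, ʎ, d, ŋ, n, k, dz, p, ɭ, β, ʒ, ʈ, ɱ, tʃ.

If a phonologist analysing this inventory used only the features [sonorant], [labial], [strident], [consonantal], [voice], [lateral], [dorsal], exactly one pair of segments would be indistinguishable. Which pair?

On the given features, /ʒ/ and /dz/ have an identical profile: [−sonorant], [−labial], [+strident], [+consonantal], [+voice], [−lateral], [−dorsal]. No other two segments in the inventory coincide on all 7 features. (They do differ in [continuant], [anterior] and [distributed], which are not among the given features.)

ʒ, dz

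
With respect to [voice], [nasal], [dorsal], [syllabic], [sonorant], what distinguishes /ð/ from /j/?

The two segments share [+voice], [−nasal], [−syllabic]. The only features from the list on which they differ: /ð/ is [−sonorant] while /j/ is [+sonorant]; /ð/ is [−dorsal] while /j/ is [+dorsal].

[sonorant], [dorsal]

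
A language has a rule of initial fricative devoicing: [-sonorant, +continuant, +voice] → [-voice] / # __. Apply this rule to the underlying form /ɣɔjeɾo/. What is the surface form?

/ɣ/ satisfies [-sonorant, +continuant, +voice] and sits in # __. The [-voice] counterpart of the voiced velar fricative is /x/. Other segments in /ɣɔjeɾo/ either fail the structural description or are not in the environment, so the surface form is [xɔjeɾo].

[xɔjeɾo]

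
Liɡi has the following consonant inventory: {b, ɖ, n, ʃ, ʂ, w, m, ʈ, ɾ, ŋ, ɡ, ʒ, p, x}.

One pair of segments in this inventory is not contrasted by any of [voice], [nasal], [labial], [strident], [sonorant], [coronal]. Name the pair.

ʃ, ʂ

Both /ʃ/ and /ʂ/ are [-voice], [-nasal], [-labial], [+strident], [-sonorant], [+coronal]. Since the list omits [distributed] — which does distinguish the voiceless postalveolar fricative from the voiceless retroflex fricative — this pair collapses; all other pairs remain distinct.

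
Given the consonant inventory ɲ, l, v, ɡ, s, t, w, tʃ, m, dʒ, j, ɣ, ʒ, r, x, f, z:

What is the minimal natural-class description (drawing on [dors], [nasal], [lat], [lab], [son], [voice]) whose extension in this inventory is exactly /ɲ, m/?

The target set is precisely the extension of [+nasal] in this inventory.

[+nasal]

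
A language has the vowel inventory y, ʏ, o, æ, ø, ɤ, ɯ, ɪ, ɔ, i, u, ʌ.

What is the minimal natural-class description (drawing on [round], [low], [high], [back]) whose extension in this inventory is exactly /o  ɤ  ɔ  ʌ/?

[−high, +back]

Every target segment is [−high], [+back]; each remaining inventory member fails at least one of these. Each conjunct is needed — [+back] alone would also admit /ɯ, u/; [−high] alone would also admit /æ, ø/ — and no other single listed feature has exactly this extension, so two is the minimum.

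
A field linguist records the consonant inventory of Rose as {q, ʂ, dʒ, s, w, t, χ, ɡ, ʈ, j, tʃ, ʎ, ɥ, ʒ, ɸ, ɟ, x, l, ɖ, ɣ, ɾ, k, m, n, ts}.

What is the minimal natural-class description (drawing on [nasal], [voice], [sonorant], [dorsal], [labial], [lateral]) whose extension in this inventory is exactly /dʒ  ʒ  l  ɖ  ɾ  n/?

/dʒ, ʒ, l, ɖ, ɾ, n/ are all [+voice], [-labial], [-dorsal], and no other segment in the inventory matches all three values. Dropping any one of them over-generates: [-labial, -dorsal] alone would also admit /ʂ, s, t, ʈ, …/; [+voice, -dorsal] alone would also admit /m/; [+voice, -labial] alone would also admit /ɡ, j, ʎ, ɟ, …/. No other combination of two listed features picks out exactly this set either, so fewer than three features will not do.

[+voice, -labial, -dorsal]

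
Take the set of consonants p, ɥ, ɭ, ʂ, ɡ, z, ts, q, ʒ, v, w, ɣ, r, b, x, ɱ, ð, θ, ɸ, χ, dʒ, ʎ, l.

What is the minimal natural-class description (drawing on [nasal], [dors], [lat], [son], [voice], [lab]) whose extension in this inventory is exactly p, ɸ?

[-voice, +lab]

The class [-voice], [+labial] has exactly /p, ɸ/ as its extension in this inventory. No smaller conjunction from the listed features achieves this: [+labial] alone would also admit /ɥ, v, w, b, …/; [-voice] alone would also admit /ʂ, ts, q, x, …/; and checking the remaining single features turns up none with this extension.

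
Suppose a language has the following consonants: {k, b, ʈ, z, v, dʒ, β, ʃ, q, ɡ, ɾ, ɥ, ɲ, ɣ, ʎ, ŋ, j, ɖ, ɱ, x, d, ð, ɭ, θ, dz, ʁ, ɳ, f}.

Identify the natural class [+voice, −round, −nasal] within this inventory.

b, z, v, dʒ, β, ɡ, ɾ, ɣ, ʎ, j, ɖ, d, ð, ɭ, dz, ʁ

The [+voice] segments are /b, z, v, dʒ, β, ɡ, ɾ, ɥ, ɲ, ɣ, ʎ, ŋ, j, ɖ, ɱ, d, ð, ɭ, dz, ʁ, ɳ/.
Within that set, [−round] gives /b, z, v, dʒ, β, ɡ, ɾ, ɲ, ɣ, ʎ, ŋ, j, ɖ, ɱ, d, ð, ɭ, dz, ʁ, ɳ/.
Then [−nasal] leaves /b, z, v, dʒ, β, ɡ, ɾ, ɣ, ʎ, j, ɖ, d, ð, ɭ, dz, ʁ/.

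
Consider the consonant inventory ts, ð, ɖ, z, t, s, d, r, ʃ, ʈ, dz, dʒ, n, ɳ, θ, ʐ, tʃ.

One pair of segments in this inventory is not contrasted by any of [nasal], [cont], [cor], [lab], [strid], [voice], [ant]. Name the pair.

ð, r

On the given features, /ð/ and /r/ have an identical profile: [-nasal], [+continuant], [+coronal], [-labial], [-strident], [+voice], [+anterior]. No other two segments in the inventory coincide on all 7 features. (They do differ in [sonorant], which is not among the given features.)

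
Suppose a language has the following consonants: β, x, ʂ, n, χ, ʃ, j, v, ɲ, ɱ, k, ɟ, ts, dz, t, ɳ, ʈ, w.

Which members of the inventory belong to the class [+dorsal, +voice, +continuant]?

j, w

Checking each segment against [+dorsal], [+voice], [+continuant]: /j/ (palatal glide), /w/ (labial-velar glide) satisfy every feature; every other segment in the inventory fails at least one.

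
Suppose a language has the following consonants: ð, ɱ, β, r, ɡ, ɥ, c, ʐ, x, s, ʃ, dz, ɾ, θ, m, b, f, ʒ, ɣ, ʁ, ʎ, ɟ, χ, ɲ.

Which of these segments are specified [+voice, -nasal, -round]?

Checking each segment against [+voice], [-nasal], [-round]: /ð/ (voiced dental fricative), /β/ (voiced bilabial fricative), /r/ (alveolar trill), /ɡ/ (voiced velar stop), /ʐ/ (voiced retroflex fricative), /dz/ (voiced alveolar affricate), among others, satisfy every feature; every other segment in the inventory fails at least one.

ð, β, r, ɡ, ʐ, dz, ɾ, b, ʒ, ɣ, ʁ, ʎ, ɟ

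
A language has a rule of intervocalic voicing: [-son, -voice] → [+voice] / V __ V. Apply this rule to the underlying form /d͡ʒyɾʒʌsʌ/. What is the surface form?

Only /s/ occurs between two vowels (/ʌ/ __ /ʌ/) and matches the structural description. It is a voiceless alveolar fricative, so [-son, -voice] holds; changing it to [+voice] with all other features held fixed yields /z/ (voiced alveolar fricative). No other segment meets both the structural description and the environment, so the output is [d͡ʒyɾʒʌzʌ].

[d͡ʒyɾʒʌzʌ]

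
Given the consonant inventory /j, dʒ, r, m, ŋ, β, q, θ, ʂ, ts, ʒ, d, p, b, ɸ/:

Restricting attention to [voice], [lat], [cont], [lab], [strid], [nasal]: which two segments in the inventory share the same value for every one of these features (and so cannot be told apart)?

/j/ (palatal glide) and /r/ (alveolar trill) are both [+voice], [-lateral], [+continuant], [-labial], [-strident], [-nasal], so none of the listed features separates them. (They do differ in [dorsal], which is not among the given features.) Every other pair in the inventory differs on at least one listed feature.

j, r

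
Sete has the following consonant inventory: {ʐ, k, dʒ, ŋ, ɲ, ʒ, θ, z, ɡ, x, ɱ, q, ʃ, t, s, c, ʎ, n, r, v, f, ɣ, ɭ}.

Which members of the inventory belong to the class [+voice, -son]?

ʐ, dʒ, ʒ, z, ɡ, v, ɣ

First, the [+voice] segments are /ʐ, dʒ, ŋ, ɲ, ʒ, z, ɡ, ɱ, ʎ, n, r, v, ɣ, ɭ/.
Intersecting with [-sonorant] leaves /ʐ, dʒ, ʒ, z, ɡ, v, ɣ/.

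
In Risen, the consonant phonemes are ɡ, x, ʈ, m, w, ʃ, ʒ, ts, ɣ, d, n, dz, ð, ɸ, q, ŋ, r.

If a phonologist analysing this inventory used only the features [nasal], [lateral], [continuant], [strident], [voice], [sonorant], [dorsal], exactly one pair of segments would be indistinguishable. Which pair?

On the given features, /m/ and /n/ have an identical profile: [+nasal], [-lateral], [-continuant], [-strident], [+voice], [+sonorant], [-dorsal]. No other two segments in the inventory coincide on all 7 features. (They do differ in [labial] and [coronal], which are not among the given features.)

m, n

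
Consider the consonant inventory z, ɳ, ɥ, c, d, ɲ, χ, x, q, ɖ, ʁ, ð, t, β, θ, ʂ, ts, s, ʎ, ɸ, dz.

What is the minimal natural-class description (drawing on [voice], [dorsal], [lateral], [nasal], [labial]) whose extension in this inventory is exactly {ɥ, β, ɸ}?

/ɥ, β, ɸ/ are exactly the [+labial] segments in the inventory, so a single feature suffices.

[+labial]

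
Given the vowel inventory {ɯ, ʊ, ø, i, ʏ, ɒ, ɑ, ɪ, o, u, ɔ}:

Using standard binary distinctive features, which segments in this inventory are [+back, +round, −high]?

ɒ, o, ɔ

Checking each segment against [+back], [+round], [−high]: /ɒ/ (low back rounded vowel), /o/ (mid back rounded tense vowel), /ɔ/ (mid back rounded lax vowel) satisfy every feature; every other segment in the inventory fails at least one.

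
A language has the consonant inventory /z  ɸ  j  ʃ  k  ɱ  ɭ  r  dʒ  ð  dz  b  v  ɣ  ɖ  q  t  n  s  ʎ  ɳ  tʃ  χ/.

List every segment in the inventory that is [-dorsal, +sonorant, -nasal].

Checking each segment against [-dorsal], [+sonorant], [-nasal]: /ɭ/ (retroflex lateral approximant), /r/ (alveolar trill) satisfy every feature; every other segment in the inventory fails at least one.

ɭ, r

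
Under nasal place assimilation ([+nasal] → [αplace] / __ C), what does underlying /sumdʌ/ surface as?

In /sumdʌ/, the nasal /m/ precedes /d/, which is [+coronal]. The nasal assimilates in place, becoming the [+coronal] nasal /n/. The surface form is [sundʌ].

[sundʌ]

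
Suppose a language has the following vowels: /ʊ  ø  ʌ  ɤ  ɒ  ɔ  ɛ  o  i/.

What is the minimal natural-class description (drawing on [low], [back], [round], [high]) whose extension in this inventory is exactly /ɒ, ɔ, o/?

[-high, +back, +round]

The class [-high], [+back], [+round] has exactly /ɒ, ɔ, o/ as its extension in this inventory. No smaller conjunction from the listed features achieves this: [+back, +round] alone would also admit /ʊ/; [-high, +round] alone would also admit /ø/; [-high, +back] alone would also admit /ʌ, ɤ/; and checking the remaining two-feature bundles turns up none with this extension.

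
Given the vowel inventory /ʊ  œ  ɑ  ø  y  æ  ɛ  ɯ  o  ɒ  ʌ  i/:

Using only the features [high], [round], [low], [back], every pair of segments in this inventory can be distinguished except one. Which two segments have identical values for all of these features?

œ, ø

/œ/ (mid front rounded lax vowel) and /ø/ (mid front rounded tense vowel) are both [-high], [+round], [-low], [-back], so none of the listed features separates them. (They do differ in [tense], which is not among the given features.) Every other pair in the inventory differs on at least one listed feature.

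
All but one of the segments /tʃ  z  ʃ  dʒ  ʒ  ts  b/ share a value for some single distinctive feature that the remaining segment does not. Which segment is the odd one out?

b

[strident] (equivalently [labial], [coronal]) groups all but one: /ʒ, tʃ, dʒ, z, ts, ʃ/ share [+strident] while /b/ (voiced bilabial stop) alone is [−strident]. Removing any other segment would not leave a single-feature class that excludes it.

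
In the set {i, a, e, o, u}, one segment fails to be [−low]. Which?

/u, e, i, o/ are all [−low]; /a/ (low unrounded vowel) is [+low].

a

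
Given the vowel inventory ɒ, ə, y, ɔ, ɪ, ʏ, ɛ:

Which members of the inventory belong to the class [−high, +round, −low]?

ɔ

The [−high] segments are /ɒ, ə, ɔ, ɛ/.
Intersecting with [+round] gives /ɒ, ɔ/.
Then [−low] leaves /ɔ/.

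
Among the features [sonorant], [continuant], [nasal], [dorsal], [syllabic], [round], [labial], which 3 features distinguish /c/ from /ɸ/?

[continuant], [labial], [dorsal]

The two segments share [−sonorant], [−nasal], [−syllabic], [−round]. The only features from the list on which they differ: /c/ is [−continuant] while /ɸ/ is [+continuant]; /c/ is [−labial] while /ɸ/ is [+labial]; /c/ is [+dorsal] while /ɸ/ is [−dorsal].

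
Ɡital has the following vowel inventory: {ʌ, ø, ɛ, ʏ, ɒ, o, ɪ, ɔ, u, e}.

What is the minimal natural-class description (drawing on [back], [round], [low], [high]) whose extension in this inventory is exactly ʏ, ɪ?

[+high, -back]

The class [+high], [-back] has exactly /ʏ, ɪ/ as its extension in this inventory. No smaller conjunction from the listed features achieves this: [-back] alone would also admit /ø, ɛ, e/; [+high] alone would also admit /u/; and checking the remaining single features turns up none with this extension.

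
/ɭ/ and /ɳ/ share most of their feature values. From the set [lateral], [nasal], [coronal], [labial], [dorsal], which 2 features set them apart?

[nasal], [lateral]

/ɭ/ is the retroflex lateral approximant and /ɳ/ is the retroflex nasal. Both are [+coronal], [-labial], [-dorsal]. /ɭ/ is [-nasal] while /ɳ/ is [+nasal]; /ɭ/ is [+lateral] while /ɳ/ is [-lateral], so the distinguishing features are [nasal], [lateral].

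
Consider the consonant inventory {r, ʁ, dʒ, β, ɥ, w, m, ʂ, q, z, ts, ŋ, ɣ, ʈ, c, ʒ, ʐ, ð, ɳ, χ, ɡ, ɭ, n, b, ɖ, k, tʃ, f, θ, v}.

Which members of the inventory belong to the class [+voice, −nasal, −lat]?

r, ʁ, dʒ, β, ɥ, w, z, ɣ, ʒ, ʐ, ð, ɡ, b, ɖ, v

Eliminate segments failing any feature: /m, ŋ, ɳ, n/ are [+nasal]; /ʂ, q, ts, ʈ, c, χ, k, tʃ, f, θ/ are [−voice]; /ɭ/ is [+lateral]. The remaining /r, ʁ, dʒ, β, ɥ, w, z, ɣ, ʒ, ʐ, ð, ɡ, b, ɖ, v/ satisfy [+voice], [−nasal], [−lateral].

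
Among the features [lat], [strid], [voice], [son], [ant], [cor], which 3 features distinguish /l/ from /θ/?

/l/ is the alveolar lateral approximant and /θ/ is the voiceless dental fricative. Both are [-strident], [+anterior], [+coronal]. /l/ is [+sonorant] while /θ/ is [-sonorant]; /l/ is [+voice] while /θ/ is [-voice]; /l/ is [+lateral] while /θ/ is [-lateral], so the distinguishing features are [sonorant], [voice], [lateral].

[sonorant], [voice], [lateral]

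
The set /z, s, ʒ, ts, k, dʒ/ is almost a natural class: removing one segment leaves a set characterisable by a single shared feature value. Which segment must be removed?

The remaining segments after removing /k/ share [+strident]; /k/ (voiceless velar stop) is [−strident]. For every other candidate removal, the leftover set fails to share any single feature value that the removed segment lacks.

k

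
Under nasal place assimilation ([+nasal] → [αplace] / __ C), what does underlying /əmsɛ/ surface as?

In /əmsɛ/, the nasal /m/ precedes /s/, which is [+coronal]. The nasal assimilates in place, becoming the [+coronal] nasal /n/. The surface form is [ənsɛ].

[ənsɛ]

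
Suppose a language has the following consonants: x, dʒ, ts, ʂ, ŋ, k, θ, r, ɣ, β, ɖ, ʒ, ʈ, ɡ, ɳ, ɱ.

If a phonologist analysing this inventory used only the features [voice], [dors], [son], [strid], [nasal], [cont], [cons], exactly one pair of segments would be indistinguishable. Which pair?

ɱ, ɳ

Both /ɱ/ and /ɳ/ are [+voice], [−dorsal], [+sonorant], [−strident], [+nasal], [−continuant], [+consonantal]. Since the list omits [labial] and [coronal] — which do distinguish the labiodental nasal from the retroflex nasal — this pair collapses; all other pairs remain distinct.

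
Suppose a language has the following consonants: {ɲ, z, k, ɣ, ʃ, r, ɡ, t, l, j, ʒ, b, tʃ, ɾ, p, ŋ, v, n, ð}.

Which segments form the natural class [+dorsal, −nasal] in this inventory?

k, ɣ, ɡ, j

Checking each segment against [+dorsal], [−nasal]: /k/ (voiceless velar stop), /ɣ/ (voiced velar fricative), /ɡ/ (voiced velar stop), /j/ (palatal glide) satisfy every feature; every other segment in the inventory fails at least one.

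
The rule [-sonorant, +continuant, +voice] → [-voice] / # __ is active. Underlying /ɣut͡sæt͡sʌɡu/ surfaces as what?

The only segment in the rule's environment that also matches [-sonorant, +continuant, +voice] is /ɣ/. Applying [-voice] turns the voiced velar fricative into /x/ (voiceless velar fricative), giving [xut͡sæt͡sʌɡu].

[xut͡sæt͡sʌɡu]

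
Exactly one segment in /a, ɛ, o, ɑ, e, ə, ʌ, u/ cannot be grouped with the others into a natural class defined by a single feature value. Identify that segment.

The remaining segments after removing /u/ share [−high]; /u/ (high back rounded tense vowel) is [+high]. For every other candidate removal, the leftover set fails to share any single feature value that the removed segment lacks.

u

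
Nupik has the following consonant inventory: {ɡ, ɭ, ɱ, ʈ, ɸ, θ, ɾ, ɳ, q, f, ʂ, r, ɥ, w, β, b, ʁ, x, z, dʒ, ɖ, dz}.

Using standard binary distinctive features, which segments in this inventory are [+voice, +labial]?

Eliminate segments failing any feature: /ɡ, ɭ, ɾ, ɳ, r, ʁ, z, dʒ, ɖ, dz/ are [−labial]; /ʈ, ɸ, θ, q, f, ʂ, x/ are [−voice]. The remaining /ɱ, ɥ, w, β, b/ satisfy [+voice], [+labial].

ɱ, ɥ, w, β, b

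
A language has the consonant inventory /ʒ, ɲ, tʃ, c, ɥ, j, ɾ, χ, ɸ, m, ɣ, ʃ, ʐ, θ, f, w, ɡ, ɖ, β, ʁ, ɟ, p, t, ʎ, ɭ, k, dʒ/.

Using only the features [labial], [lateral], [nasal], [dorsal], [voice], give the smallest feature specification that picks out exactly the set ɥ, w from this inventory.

Every target segment is [+labial], [+dorsal]; each remaining inventory member fails at least one of these. Each conjunct is needed — [+dorsal] alone would also admit /ɲ, c, j, χ, …/; [+labial] alone would also admit /ɸ, m, f, β, …/ — and no other single listed feature has exactly this extension, so two is the minimum.

[+labial, +dorsal]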